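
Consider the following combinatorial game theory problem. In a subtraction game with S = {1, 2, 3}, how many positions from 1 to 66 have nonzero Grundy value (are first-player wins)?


Subtraction set S = {1, 2, 3}, so G(n) = n mod 4.
G(n) = 0 when n is a multiple of 4.
Multiples of 4 in [1, 66]: 16
N-positions (nonzero Grundy) = 66 - 16 = 50

50


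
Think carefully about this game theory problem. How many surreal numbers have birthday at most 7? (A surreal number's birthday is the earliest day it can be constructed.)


Day 0: {|} = 0 is born. Count = 1.
Day n: the number of surreal numbers born by day n is 2^(n+1) - 1.
By day 0: 2^1 - 1 = 1
By day 1: 2^2 - 1 = 3
By day 2: 2^3 - 1 = 7
By day 3: 2^4 - 1 = 15
By day 4: 2^5 - 1 = 31
By day 5: 2^6 - 1 = 63
By day 6: 2^7 - 1 = 127
By day 7: 2^8 - 1 = 255
By day 7: 255 surreal numbers.

255


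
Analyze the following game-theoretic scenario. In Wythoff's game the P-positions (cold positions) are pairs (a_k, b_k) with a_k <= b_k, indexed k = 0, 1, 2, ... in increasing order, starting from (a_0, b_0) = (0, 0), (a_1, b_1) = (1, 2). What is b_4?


By Wythoff's theorem, a_k = floor(k * phi) and b_k = floor(k * phi^2) = a_k + k, where phi = (1 + sqrt(5))/2 is the golden ratio.
phi = (1 + sqrt(5))/2 = 1.618034
phi^2 = phi + 1 = 2.618034
k = 4
k * phi^2 = 4 * 2.618034 = 10.472136
b_4 = floor(k * phi^2) = 10 (check: a_4 + k = 6 + 4 = 10)

10


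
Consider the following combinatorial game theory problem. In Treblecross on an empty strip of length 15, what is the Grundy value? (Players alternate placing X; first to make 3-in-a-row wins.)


Treblecross: place X on empty cells; 3-in-a-row wins.
Playing within two cells of an existing X lets the opponent win at once, so sensible play treats the cells i-2..i+2 around each X as dead. The player left with no safe cell loses, so this is a normal-play take-away game on strips of safe cells.
Placing X at cell i (0-indexed) of a strip of k safe cells leaves independent strips of sizes max(0, i-2) and max(0, k-i-3). Hence G(k) = mex{ G(max(0,i-2)) XOR G(max(0,k-i-3)) : 0 <= i < k }, with G(0) = 0.
G(1): splits (0,0):0^0=0 -> mex({0}) = 1
G(2): splits (0,0):0^0=0 -> mex({0}) = 1
G(3): splits (0,0):0^0=0 -> mex({0}) = 1
G(4): splits (0,1):0^1=1 (0,0):0^0=0 -> mex({0, 1}) = 2
G(5): splits (0,2):0^1=1 (0,1):0^1=1 (0,0):0^0=0 -> mex({0, 1}) = 2
G(6) = mex({1}) = 0
G(7) = mex({0, 1, 2}) = 3
G(8) = mex({0, 1, 2}) = 3
G(9) = mex({0, 2}) = 1
G(10) = mex({0, 2, 3}) = 1
G(11) = mex({0, 3}) = 1
G(12) = mex({1, 3}) = 0
G(13) = mex({0, 1, 2, 3}) = 4
G(14) = mex({0, 1, 2}) = 3
G(15) = mex({0, 1, 2}) = 3
Therefore G(15) = 3.

3


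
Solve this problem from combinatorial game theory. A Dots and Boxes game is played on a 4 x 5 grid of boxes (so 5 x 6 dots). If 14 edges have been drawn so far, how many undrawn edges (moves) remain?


Grid: 4 x 5 boxes, i.e. 5 rows and 6 columns of dots.
Horizontal edges: (rows + 1) * cols = 5 * 5 = 25
Vertical edges: rows * (cols + 1) = 4 * 6 = 24
Total edges: 25 + 24 = 49
Edges drawn: 14
Remaining: 49 - 14 = 35

35


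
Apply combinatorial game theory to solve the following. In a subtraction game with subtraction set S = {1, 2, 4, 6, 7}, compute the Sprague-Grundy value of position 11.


The subtraction set is S = {1, 2, 4, 6, 7}.
G(k) = mex{ G(k - s) : s in S, s <= k }. We compute iteratively: G(0) = 0.
G(1) = mex({0}) = 1
G(2) = mex({0, 1}) = 2
G(3) = mex({1, 2}) = 0
G(4) = mex({0, 2}) = 1
G(5) = mex({0, 1}) = 2
G(6) = mex({0, 1, 2}) = 3
G(7) = mex({0, 1, 2, 3}) = 4
G(8) = mex({1, 2, 3, 4}) = 0
G(9) = mex({0, 2, 4}) = 1
G(10) = mex({0, 1, 3}) = 2
G(11) = mex({1, 2, 4}) = 0
Therefore G(11) = 0.

0


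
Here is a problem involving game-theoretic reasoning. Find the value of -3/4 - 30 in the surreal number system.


x = -3/4, y = 30
Converting to common denominator: 4
x = -3/4, y = 120/4
x - y = -3/4 - 30 = -123/4

-123/4


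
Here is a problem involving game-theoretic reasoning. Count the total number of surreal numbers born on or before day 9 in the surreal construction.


Day 0: {|} = 0 is born. Count = 1.
Day n: the number of surreal numbers born by day n is 2^(n+1) - 1.
By day 0: 2^1 - 1 = 1
By day 1: 2^2 - 1 = 3
By day 2: 2^3 - 1 = 7
By day 3: 2^4 - 1 = 15
By day 4: 2^5 - 1 = 31
By day 5: 2^6 - 1 = 63
By day 6: 2^7 - 1 = 127
By day 7: 2^8 - 1 = 255
By day 8: 2^9 - 1 = 511
By day 9: 2^10 - 1 = 1023
By day 9: 1023 surreal numbers.

1023


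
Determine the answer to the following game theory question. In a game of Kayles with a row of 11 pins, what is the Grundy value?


Kayles: a move removes 1 or 2 adjacent pins from a contiguous row.
Removing pins from a row of k leaves two independent rows (a, b) with a + b = k - 1 (one pin) or a + b = k - 2 (two pins); an end removal gives a = 0.
By Sprague-Grundy, G(k) = mex{ G(a) XOR G(b) } over all these splits. G(0) = 0.
G(1): splits (0,0):0^0=0 -> mex({0}) = 1
G(2): splits (0,1):0^1=1 (0,0):0^0=0 -> mex({0, 1}) = 2
G(3): splits (0,2):0^2=2 (1,1):1^1=0 (0,1):0^1=1 -> mex({0, 1, 2}) = 3
G(4): splits (0,3):0^3=3 (1,2):1^2=3 (0,2):0^2=2 (1,1):1^1=0 -> mex({0, 2, 3}) = 1
G(5): splits (0,4):0^1=1 (1,3):1^3=2 (2,2):2^2=0 (0,3):0^3=3 (1,2):1^2=3 -> mex({0, 1, 2, 3}) = 4
G(6) = mex({0, 1, 2, 4}) = 3
G(7) = mex({0, 1, 3, 4, 5}) = 2
G(8) = mex({0, 2, 3, 5, 6}) = 1
G(9) = mex({0, 1, 2, 3, 6, 7}) = 4
G(10) = mex({0, 1, 3, 4, 5, 7}) = 2
G(11) = mex({0, 1, 2, 3, 4, 5}) = 6
Therefore G(11) = 6.

6


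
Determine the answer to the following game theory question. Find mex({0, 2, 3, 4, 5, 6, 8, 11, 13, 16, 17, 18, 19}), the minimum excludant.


Set = {0, 2, 3, 4, 5, 6, 8, 11, 13, 16, 17, 18, 19}
0 is in the set.
1 is NOT in the set. This is the mex.
mex = 1

1


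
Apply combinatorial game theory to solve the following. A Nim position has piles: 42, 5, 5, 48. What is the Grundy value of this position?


We need the XOR (exclusive or) of all pile sizes.
After XOR-ing pile 1 (size 42): 0 XOR 42 = 42
After XOR-ing pile 2 (size 5): 42 XOR 5 = 47
After XOR-ing pile 3 (size 5): 47 XOR 5 = 42
After XOR-ing pile 4 (size 48): 42 XOR 48 = 26
The Nim-value of this position is 26.

26


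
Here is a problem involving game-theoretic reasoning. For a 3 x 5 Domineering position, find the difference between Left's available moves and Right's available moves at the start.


Board is 3 x 5 (rows x cols).
Left (vertical) placements: (rows-1) * cols = 2 * 5 = 10
Right (horizontal) placements: rows * (cols-1) = 3 * 4 = 12
Advantage = Left - Right = 10 - 12 = -2

-2


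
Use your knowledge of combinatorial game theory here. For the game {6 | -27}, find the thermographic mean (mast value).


Game = {6 | -27}, a switch {a | b} with numbers a > b.
Its thermograph has left wall a - t and right wall b + t, which meet at t = (a - b)/2, where both equal (a + b)/2. So the mast (mean value) is at (a + b)/2.
Mean = (6 + (-27))/2 = -21/2 = -21/2

-21/2


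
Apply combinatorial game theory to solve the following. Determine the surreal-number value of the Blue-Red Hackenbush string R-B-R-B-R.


Edges (from ground): R-B-R-B-R
By Berlekamp's sign-expansion rule, a Blue-Red Hackenbush stalk has the value of the surreal number whose sign sequence is the edge sequence with B -> + and R -> -.
Sign sequence: -+-+-
Trace the sign expansion in the surreal number tree, starting from 0:
Edge 1: R (sign -) -> bounds (-inf, 0), value = -1
Edge 2: B (sign +) -> bounds (-1, 0), value = -1/2
Edge 3: R (sign -) -> bounds (-1, -1/2), value = -3/4
Edge 4: B (sign +) -> bounds (-3/4, -1/2), value = -5/8
Edge 5: R (sign -) -> bounds (-3/4, -5/8), value = -11/16
Game value = -11/16

-11/16


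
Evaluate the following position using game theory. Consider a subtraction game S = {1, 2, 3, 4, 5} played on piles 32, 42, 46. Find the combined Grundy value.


Subtraction set: {1, 2, 3, 4, 5}
For this subtraction set, G(n) = n mod 6 (period = max + 1 = 6).
Pile 1 (size 32): G(32) = 32 mod 6 = 2
Pile 2 (size 42): G(42) = 42 mod 6 = 0
Pile 3 (size 46): G(46) = 46 mod 6 = 4
Total Grundy value = XOR of all: 2 XOR 0 XOR 4 = 6

6


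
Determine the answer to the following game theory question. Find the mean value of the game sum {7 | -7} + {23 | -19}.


G1 = {7 | -7}, G2 = {23 | -19}
Each is a switch {a | b} with numbers a > b; its mean value is (a + b)/2, and mean value is additive over game sums: m(G1 + G2) = m(G1) + m(G2).
Mean of G1 = (7 + (-7))/2 = 0/2 = 0
Mean of G2 = (23 + (-19))/2 = 4/2 = 2
Mean of G1 + G2 = 0 + 2 = 2

2


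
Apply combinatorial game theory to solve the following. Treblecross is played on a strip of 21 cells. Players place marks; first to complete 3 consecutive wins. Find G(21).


Treblecross: place X on empty cells; 3-in-a-row wins.
Playing within two cells of an existing X lets the opponent win at once, so sensible play treats the cells i-2..i+2 around each X as dead. The player left with no safe cell loses, so this is a normal-play take-away game on strips of safe cells.
Placing X at cell i (0-indexed) of a strip of k safe cells leaves independent strips of sizes max(0, i-2) and max(0, k-i-3). Hence G(k) = mex{ G(max(0,i-2)) XOR G(max(0,k-i-3)) : 0 <= i < k }, with G(0) = 0.
G(1): splits (0,0):0^0=0 -> mex({0}) = 1
G(2): splits (0,0):0^0=0 -> mex({0}) = 1
G(3): splits (0,0):0^0=0 -> mex({0}) = 1
G(4): splits (0,1):0^1=1 (0,0):0^0=0 -> mex({0, 1}) = 2
G(5): splits (0,2):0^1=1 (0,1):0^1=1 (0,0):0^0=0 -> mex({0, 1}) = 2
G(6) = mex({1}) = 0
G(7) = mex({0, 1, 2}) = 3
G(8) = mex({0, 1, 2}) = 3
G(9) = mex({0, 2}) = 1
G(10) = mex({0, 2, 3}) = 1
G(11) = mex({0, 3}) = 1
G(12) = mex({1, 3}) = 0
G(13) = mex({0, 1, 2, 3}) = 4
G(14) = mex({0, 1, 2}) = 3
G(15) = mex({0, 1, 2}) = 3
G(16) = mex({0, 1, 2, 4}) = 3
G(17) = mex({0, 1, 3, 4}) = 2
G(18) = mex({0, 1, 3, 4}) = 2
G(19) = mex({0, 1, 3, 5}) = 2
G(20) = mex({0, 1, 2, 3, 5}) = 4
G(21) = mex({0, 1, 2, 3, 5}) = 4
Therefore G(21) = 4.

4


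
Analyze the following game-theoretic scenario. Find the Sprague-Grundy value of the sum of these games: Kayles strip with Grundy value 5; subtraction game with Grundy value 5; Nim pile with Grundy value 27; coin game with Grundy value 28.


By the Sprague-Grundy theorem, the Grundy value of a sum of games is the XOR of individual Grundy values.
Kayles strip: Grundy value = 5. Running XOR: 0 XOR 5 = 5
subtraction game: Grundy value = 5. Running XOR: 5 XOR 5 = 0
Nim pile: Grundy value = 27. Running XOR: 0 XOR 27 = 27
coin game: Grundy value = 28. Running XOR: 27 XOR 28 = 7
The combined Grundy value is 7.

7


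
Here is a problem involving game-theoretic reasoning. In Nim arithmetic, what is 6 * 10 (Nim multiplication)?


Nim multiplication is bilinear over XOR: (u XOR v) * w = (u*w) XOR (v*w).
So we split each operand into its bit components and XOR the pairwise Nim products.
6 = 2 + 4 (as XOR of powers of 2).
10 = 2 + 8 (as XOR of powers of 2).
Using the standard Nim-product table on single bits:
  2*2 = 3,   2*4 = 8,   2*8 = 12,
  4*4 = 6,   4*8 = 11,  8*8 = 13,
and  1*x = x (identity), k*l = l*k (commutative).
Pairwise Nim products:
  2 * 2 = 3
  2 * 8 = 12
  4 * 2 = 8
  4 * 8 = 11
XOR them: 3 XOR 12 XOR 8 XOR 11 = 12.
Result: 6 * 10 = 12 (in Nim).

12


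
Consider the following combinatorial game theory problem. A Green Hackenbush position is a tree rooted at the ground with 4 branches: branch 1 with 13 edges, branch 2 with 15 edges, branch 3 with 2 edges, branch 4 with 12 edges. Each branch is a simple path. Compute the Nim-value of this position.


The tree has 4 branches from the ground vertex.
In Green Hackenbush, the Nim-value of a simple path of length k is k.
Branch 1: length 13, Nim-value = 13
Branch 2: length 15, Nim-value = 15
Branch 3: length 2, Nim-value = 2
Branch 4: length 12, Nim-value = 12
Total Nim-value = XOR of all branch values:
0 XOR 13 = 13
13 XOR 15 = 2
2 XOR 2 = 0
0 XOR 12 = 12
Nim-value of the tree = 12

12


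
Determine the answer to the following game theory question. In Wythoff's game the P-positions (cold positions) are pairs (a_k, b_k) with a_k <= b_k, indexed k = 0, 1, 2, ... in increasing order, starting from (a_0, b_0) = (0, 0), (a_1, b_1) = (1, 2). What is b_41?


By Wythoff's theorem, a_k = floor(k * phi) and b_k = floor(k * phi^2) = a_k + k, where phi = (1 + sqrt(5))/2 is the golden ratio.
phi = (1 + sqrt(5))/2 = 1.618034
phi^2 = phi + 1 = 2.618034
k = 41
k * phi^2 = 41 * 2.618034 = 107.339394
b_41 = floor(k * phi^2) = 107 (check: a_41 + k = 66 + 41 = 107)

107


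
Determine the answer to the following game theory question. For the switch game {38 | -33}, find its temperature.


The game is {38 | -33}, a switch {a | b} with numbers a > b.
Cooling {a | b} by t gives {a - t | b + t}, which stops being hot when a - t = b + t, i.e. at t = (a - b)/2. So the temperature of a switch is (a - b)/2.
Temperature = (Left option - Right option) / 2
= (38 - (-33)) / 2
= 71 / 2
= 71/2

71/2


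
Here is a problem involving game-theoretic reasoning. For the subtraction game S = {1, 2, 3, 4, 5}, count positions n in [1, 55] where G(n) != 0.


Subtraction set S = {1, 2, 3, 4, 5}, so G(n) = n mod 6.
G(n) = 0 when n is a multiple of 6.
Multiples of 6 in [1, 55]: 9
N-positions (nonzero Grundy) = 55 - 9 = 46

46


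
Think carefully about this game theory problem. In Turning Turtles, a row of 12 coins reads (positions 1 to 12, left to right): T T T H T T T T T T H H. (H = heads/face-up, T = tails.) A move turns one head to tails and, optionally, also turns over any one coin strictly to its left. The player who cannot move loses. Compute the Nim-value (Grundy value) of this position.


Coins: T T T H T T T T T T H H
Key fact: a single head at position k behaves exactly like a Nim heap of size k (turning it to T and optionally flipping a coin at j < k corresponds to moving the heap from k to j, or to 0), and heads combine as a disjunctive sum (two heads at the same place would cancel, matching j XOR j = 0). So the Nim-value is the XOR of the 1-indexed positions of the heads.
Face-up positions (1-indexed): [4, 11, 12]
XOR 0 with 4: 0 XOR 4 = 4
XOR 4 with 11: 4 XOR 11 = 15
XOR 15 with 12: 15 XOR 12 = 3
Nim-value = 3

3


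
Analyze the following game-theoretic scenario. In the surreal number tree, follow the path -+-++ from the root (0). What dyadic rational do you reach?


Sign expansion: -+-++
Rule: track bounds (lo, hi), initially (-inf, +inf). On '+', the current value becomes lo and we move to the simplest number in (value, hi): value + 1 if hi = +inf, otherwise the midpoint (value + hi)/2. On '-', the current value becomes hi and we move to value - 1 if lo = -inf, otherwise the midpoint (lo + value)/2.
Start at 0.
Step 1: sign = -, move left. Bounds: (-inf, 0). Value = -1
Step 2: sign = +, move right. Bounds: (-1, 0). Value = -1/2
Step 3: sign = -, move left. Bounds: (-1, -1/2). Value = -3/4
Step 4: sign = +, move right. Bounds: (-3/4, -1/2). Value = -5/8
Step 5: sign = +, move right. Bounds: (-5/8, -1/2). Value = -9/16
The surreal number with sign expansion -+-++ is -9/16.

-9/16


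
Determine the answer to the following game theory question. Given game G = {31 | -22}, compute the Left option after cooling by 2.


Original game: {31 | -22} (a switch {a | b} with a > b).
Cooling by t (for t below the temperature (a - b)/2 = 53/2) taxes each move by t: {a | b} cooled by t is {a - t | b + t}.
Cooling amount: t = 2
Cooled Left option: 31 - 2 = 29
Cooled Right option: -22 + 2 = -20
Cooled game: {29 | -20}
Left option = 29

29


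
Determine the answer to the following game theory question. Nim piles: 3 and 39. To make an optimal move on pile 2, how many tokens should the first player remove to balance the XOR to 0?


Piles: 3 and 39
Current XOR: 3 XOR 39 = 36 (non-zero, so this is an N-position).
To make the XOR zero, we need to find a move that balances the piles.
For pile 2 (size 39): target = 39 XOR 36 = 3
We reduce pile 2 from 39 to 3.
Tokens removed: 39 - 3 = 36
Verification: 3 XOR 3 = 0

36


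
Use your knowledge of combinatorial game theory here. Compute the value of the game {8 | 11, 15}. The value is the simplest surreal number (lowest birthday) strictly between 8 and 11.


Left options: {8}, max = 8
Right options: {11, 15}, min = 11
All options are numbers and max(Left) < min(Right), so by the simplicity theorem the value is the simplest (earliest-born) number strictly between 8 and 11.
Integers 9 through 10 all lie strictly between 8 and 11.
Among integers, the simplest (lowest birthday = smallest |n|; 0 is born on day 0, +-n on day n) is 9.
No non-integer in the interval can be simpler: if x is a non-integer in the interval, then floor(x) or ceil(x) also lies in the interval (the interval contains an integer), and both are proper prefixes of x's sign expansion, i.e. born earlier. So the game value is 9.
Game value = 9

9


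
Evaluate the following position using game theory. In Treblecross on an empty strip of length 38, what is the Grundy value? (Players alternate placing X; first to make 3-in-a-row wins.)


Treblecross: place X on empty cells; 3-in-a-row wins.
Playing within two cells of an existing X lets the opponent win at once, so sensible play treats the cells i-2..i+2 around each X as dead. The player left with no safe cell loses, so this is a normal-play take-away game on strips of safe cells.
Placing X at cell i (0-indexed) of a strip of k safe cells leaves independent strips of sizes max(0, i-2) and max(0, k-i-3). Hence G(k) = mex{ G(max(0,i-2)) XOR G(max(0,k-i-3)) : 0 <= i < k }, with G(0) = 0.
G(1): splits (0,0):0^0=0 -> mex({0}) = 1
G(2): splits (0,0):0^0=0 -> mex({0}) = 1
G(3): splits (0,0):0^0=0 -> mex({0}) = 1
G(4): splits (0,1):0^1=1 (0,0):0^0=0 -> mex({0, 1}) = 2
G(5): splits (0,2):0^1=1 (0,1):0^1=1 (0,0):0^0=0 -> mex({0, 1}) = 2
G(6) = mex({1}) = 0
G(7) = mex({0, 1, 2}) = 3
G(8) = mex({0, 1, 2}) = 3
G(9) = mex({0, 2}) = 1
G(10) = mex({0, 2, 3}) = 1
G(11) = mex({0, 3}) = 1
G(12) = mex({1, 3}) = 0
G(13) = mex({0, 1, 2, 3}) = 4
G(14) = mex({0, 1, 2}) = 3
G(15) = mex({0, 1, 2}) = 3
G(16) = mex({0, 1, 2, 4}) = 3
G(17) = mex({0, 1, 3, 4}) = 2
G(18) = mex({0, 1, 3, 4}) = 2
G(19) = mex({0, 1, 3, 5}) = 2
G(20) = mex({0, 1, 2, 3, 5}) = 4
G(21) = mex({0, 1, 2, 3, 5}) = 4
G(22) = mex({1, 2, 6}) = 0
G(23) = mex({0, 1, 2, 3, 4, 6}) = 5
G(24) = mex({0, 1, 2, 3, 4}) = 5
G(25) = mex({0, 1, 3, 4, 7}) = 2
G(26) = mex({0, 1, 3, 4, 5, 7}) = 2
G(27) = mex({0, 1, 3, 5}) = 2
G(28) = mex({0, 1, 2, 5}) = 3
G(29) = mex({0, 1, 2, 4, 5, 6}) = 3
G(30) = mex({1, 2, 4, 6}) = 0
G(31) = mex({0, 1, 2, 3, 4, 6}) = 5
G(32) = mex({1, 2, 3, 4, 7}) = 0
G(33) = mex({0, 3, 7}) = 1
G(34) = mex({0, 2, 3, 5, 7}) = 1
G(35) = mex({0, 2, 3, 5, 6}) = 1
G(36) = mex({0, 1, 2, 5, 6}) = 3
G(37) = mex({0, 1, 2, 4, 5, 6}) = 3
G(38) = mex({0, 1, 2, 4}) = 3
Therefore G(38) = 3.

3


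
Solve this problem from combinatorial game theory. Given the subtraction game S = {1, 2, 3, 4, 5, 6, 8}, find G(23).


The subtraction set is S = {1, 2, 3, 4, 5, 6, 8}.
G(k) = mex{ G(k - s) : s in S, s <= k }. We compute iteratively: G(0) = 0.
G(1) = mex({0}) = 1
G(2) = mex({0, 1}) = 2
G(3) = mex({0, 1, 2}) = 3
G(4) = mex({0, 1, 2, 3}) = 4
G(5) = mex({0, 1, 2, 3, 4}) = 5
G(6) = mex({0, 1, 2, 3, 4, 5}) = 6
G(7) = mex({1, 2, 3, 4, 5, 6}) = 0
G(8) = mex({0, 2, 3, 4, 5, 6}) = 1
G(9) = mex({0, 1, 3, 4, 5, 6}) = 2
G(10) = mex({0, 1, 2, 4, 5, 6}) = 3
G(11) = mex({0, 1, 2, 3, 5, 6}) = 4
G(12) = mex({0, 1, 2, 3, 4, 6}) = 5
G(13) = mex({0, 1, 2, 3, 4, 5}) = 6
G(14) = mex({1, 2, 3, 4, 5, 6}) = 0
Observe that G(7)..G(14) = 0, 1, 2, 3, 4, 5, 6, 0 repeats G(0)..G(7) = 0, 1, 2, 3, 4, 5, 6, 0.
For k >= max(S) = 8, G(k) is determined by the previous 8 values G(k-8)..G(k-1); a window of 8 consecutive values has recurred shifted by 7, so by induction G(k + 7) = G(k) for all k >= 0: the sequence is periodic from the start with period 7.
One period: G(0..6) = 0, 1, 2, 3, 4, 5, 6.
23 mod 7 = 2, so G(23) = G(2) = 2.

2


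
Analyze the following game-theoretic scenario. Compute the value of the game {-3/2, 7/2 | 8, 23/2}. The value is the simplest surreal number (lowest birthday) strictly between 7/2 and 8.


Left options: {-3/2, 7/2}, max = 7/2
Right options: {8, 23/2}, min = 8
All options are numbers and max(Left) < min(Right), so by the simplicity theorem the value is the simplest (earliest-born) number strictly between 7/2 and 8.
Integers 4 through 7 all lie strictly between 7/2 and 8.
Among integers, the simplest (lowest birthday = smallest |n|; 0 is born on day 0, +-n on day n) is 4.
No non-integer in the interval can be simpler: if x is a non-integer in the interval, then floor(x) or ceil(x) also lies in the interval (the interval contains an integer), and both are proper prefixes of x's sign expansion, i.e. born earlier. So the game value is 4.
Game value = 4

4


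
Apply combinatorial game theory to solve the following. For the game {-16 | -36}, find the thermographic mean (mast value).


Game = {-16 | -36}, a switch {a | b} with numbers a > b.
Its thermograph has left wall a - t and right wall b + t, which meet at t = (a - b)/2, where both equal (a + b)/2. So the mast (mean value) is at (a + b)/2.
Mean = (-16 + (-36))/2 = -52/2 = -26

-26


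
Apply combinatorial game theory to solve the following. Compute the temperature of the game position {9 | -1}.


The game is {9 | -1}, a switch {a | b} with numbers a > b.
Cooling {a | b} by t gives {a - t | b + t}, which stops being hot when a - t = b + t, i.e. at t = (a - b)/2. So the temperature of a switch is (a - b)/2.
Temperature = (Left option - Right option) / 2
= (9 - (-1)) / 2
= 10 / 2
= 5

5


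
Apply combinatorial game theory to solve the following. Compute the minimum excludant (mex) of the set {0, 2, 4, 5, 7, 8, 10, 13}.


Set = {0, 2, 4, 5, 7, 8, 10, 13}
0 is in the set.
1 is NOT in the set. This is the mex.
mex = 1

1


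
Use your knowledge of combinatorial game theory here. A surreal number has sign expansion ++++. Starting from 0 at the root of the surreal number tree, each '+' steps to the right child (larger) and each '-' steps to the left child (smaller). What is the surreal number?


Sign expansion: ++++
Rule: track bounds (lo, hi), initially (-inf, +inf). On '+', the current value becomes lo and we move to the simplest number in (value, hi): value + 1 if hi = +inf, otherwise the midpoint (value + hi)/2. On '-', the current value becomes hi and we move to value - 1 if lo = -inf, otherwise the midpoint (lo + value)/2.
Start at 0.
Step 1: sign = +, move right. Bounds: (0, +inf). Value = 1
Step 2: sign = +, move right. Bounds: (1, +inf). Value = 2
Step 3: sign = +, move right. Bounds: (2, +inf). Value = 3
Step 4: sign = +, move right. Bounds: (3, +inf). Value = 4
The surreal number with sign expansion ++++ is 4.

4


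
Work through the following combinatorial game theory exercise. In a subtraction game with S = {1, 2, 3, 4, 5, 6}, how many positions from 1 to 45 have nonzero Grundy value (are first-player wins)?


Subtraction set S = {1, 2, 3, 4, 5, 6}, so G(n) = n mod 7.
G(n) = 0 when n is a multiple of 7.
Multiples of 7 in [1, 45]: 6
N-positions (nonzero Grundy) = 45 - 6 = 39

39


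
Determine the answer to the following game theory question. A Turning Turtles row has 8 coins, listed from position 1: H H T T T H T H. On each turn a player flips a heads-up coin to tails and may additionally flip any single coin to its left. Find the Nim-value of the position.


Coins: H H T T T H T H
Key fact: a single head at position k behaves exactly like a Nim heap of size k (turning it to T and optionally flipping a coin at j < k corresponds to moving the heap from k to j, or to 0), and heads combine as a disjunctive sum (two heads at the same place would cancel, matching j XOR j = 0). So the Nim-value is the XOR of the 1-indexed positions of the heads.
Face-up positions (1-indexed): [1, 2, 6, 8]
XOR 0 with 1: 0 XOR 1 = 1
XOR 1 with 2: 1 XOR 2 = 3
XOR 3 with 6: 3 XOR 6 = 5
XOR 5 with 8: 5 XOR 8 = 13
Nim-value = 13

13


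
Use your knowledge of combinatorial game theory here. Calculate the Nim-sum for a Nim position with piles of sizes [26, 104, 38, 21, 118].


We need the XOR (exclusive or) of all pile sizes.
After XOR-ing pile 1 (size 26): 0 XOR 26 = 26
After XOR-ing pile 2 (size 104): 26 XOR 104 = 114
After XOR-ing pile 3 (size 38): 114 XOR 38 = 84
After XOR-ing pile 4 (size 21): 84 XOR 21 = 65
After XOR-ing pile 5 (size 118): 65 XOR 118 = 55
The Nim-value of this position is 55.

55


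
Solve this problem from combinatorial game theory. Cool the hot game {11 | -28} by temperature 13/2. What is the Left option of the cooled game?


Original game: {11 | -28} (a switch {a | b} with a > b).
Cooling by t (for t below the temperature (a - b)/2 = 39/2) taxes each move by t: {a | b} cooled by t is {a - t | b + t}.
Cooling amount: t = 13/2
Cooled Left option: 11 - 13/2 = 9/2
Cooled Right option: -28 + 13/2 = -43/2
Cooled game: {9/2 | -43/2}
Left option = 9/2

9/2


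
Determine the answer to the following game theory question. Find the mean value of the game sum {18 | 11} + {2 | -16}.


G1 = {18 | 11}, G2 = {2 | -16}
Each is a switch {a | b} with numbers a > b; its mean value is (a + b)/2, and mean value is additive over game sums: m(G1 + G2) = m(G1) + m(G2).
Mean of G1 = (18 + (11))/2 = 29/2 = 29/2
Mean of G2 = (2 + (-16))/2 = -14/2 = -7
Mean of G1 + G2 = 29/2 + -7 = 15/2

15/2


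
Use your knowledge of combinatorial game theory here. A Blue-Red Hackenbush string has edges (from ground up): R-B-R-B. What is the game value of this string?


Edges (from ground): R-B-R-B
By Berlekamp's sign-expansion rule, a Blue-Red Hackenbush stalk has the value of the surreal number whose sign sequence is the edge sequence with B -> + and R -> -.
Sign sequence: -+-+
Trace the sign expansion in the surreal number tree, starting from 0:
Edge 1: R (sign -) -> bounds (-inf, 0), value = -1
Edge 2: B (sign +) -> bounds (-1, 0), value = -1/2
Edge 3: R (sign -) -> bounds (-1, -1/2), value = -3/4
Edge 4: B (sign +) -> bounds (-3/4, -1/2), value = -5/8
Game value = -5/8

-5/8


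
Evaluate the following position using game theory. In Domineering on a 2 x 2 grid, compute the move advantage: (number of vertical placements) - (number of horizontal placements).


Board is 2 x 2 (rows x cols).
Left (vertical) placements: (rows-1) * cols = 1 * 2 = 2
Right (horizontal) placements: rows * (cols-1) = 2 * 1 = 2
Advantage = Left - Right = 2 - 2 = 0

0


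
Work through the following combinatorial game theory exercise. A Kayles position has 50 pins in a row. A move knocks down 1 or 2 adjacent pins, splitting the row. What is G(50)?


Kayles: a move removes 1 or 2 adjacent pins from a contiguous row.
Removing pins from a row of k leaves two independent rows (a, b) with a + b = k - 1 (one pin) or a + b = k - 2 (two pins); an end removal gives a = 0.
By Sprague-Grundy, G(k) = mex{ G(a) XOR G(b) } over all these splits. G(0) = 0.
G(1): splits (0,0):0^0=0 -> mex({0}) = 1
G(2): splits (0,1):0^1=1 (0,0):0^0=0 -> mex({0, 1}) = 2
G(3): splits (0,2):0^2=2 (1,1):1^1=0 (0,1):0^1=1 -> mex({0, 1, 2}) = 3
G(4): splits (0,3):0^3=3 (1,2):1^2=3 (0,2):0^2=2 (1,1):1^1=0 -> mex({0, 2, 3}) = 1
G(5): splits (0,4):0^1=1 (1,3):1^3=2 (2,2):2^2=0 (0,3):0^3=3 (1,2):1^2=3 -> mex({0, 1, 2, 3}) = 4
G(6) = mex({0, 1, 2, 4}) = 3
G(7) = mex({0, 1, 3, 4, 5}) = 2
G(8) = mex({0, 2, 3, 5, 6}) = 1
G(9) = mex({0, 1, 2, 3, 6, 7}) = 4
G(10) = mex({0, 1, 3, 4, 5, 7}) = 2
G(11) = mex({0, 1, 2, 3, 4, 5}) = 6
G(12) = mex({0, 1, 2, 3, 5, 6, 7}) = 4
G(13) = mex({0, 2, 3, 4, 6, 7}) = 1
G(14) = mex({0, 1, 4, 5, 6, 7}) = 2
G(15) = mex({0, 1, 2, 3, 4, 5, 6}) = 7
G(16) = mex({0, 2, 3, 5, 6, 7}) = 1
G(17) = mex({0, 1, 2, 3, 5, 6, 7}) = 4
G(18) = mex({0, 1, 2, 4, 5, 6}) = 3
G(19) = mex({0, 1, 3, 4, 5, 7}) = 2
G(20) = mex({0, 2, 3, 4, 5, 6, 7}) = 1
G(21) = mex({0, 1, 2, 3, 5, 6, 7}) = 4
G(22) = mex({0, 1, 2, 3, 4, 5, 7}) = 6
G(23) = mex({0, 1, 2, 3, 4, 5, 6}) = 7
G(24) = mex({0, 1, 2, 3, 5, 6, 7}) = 4
G(25) = mex({0, 2, 3, 4, 6, 7}) = 1
G(26) = mex({0, 1, 3, 4, 5, 6, 7}) = 2
G(27) = mex({0, 1, 2, 3, 4, 5, 6, 7}) = 8
G(28) = mex({0, 1, 2, 3, 4, 6, 7, 8}) = 5
G(29) = mex({0, 1, 2, 3, 5, 6, 7, 8, 9}) = 4
G(30) = mex({0, 1, 2, 3, 4, 5, 6, 9, 10}) = 7
G(31) = mex({0, 1, 3, 4, 5, 7, 10, 11}) = 2
G(32) = mex({0, 2, 3, 4, 5, 6, 7, 9, 11}) = 1
G(33) = mex({0, 1, 2, 3, 4, 5, 6, 7, 9, 12}) = 8
G(34) = mex({0, 1, 2, 3, 4, 5, 7, 8, 11, 12}) = 6
G(35) = mex({0, 1, 2, 3, 4, 5, 6, 8, 9, 10, 11}) = 7
G(36) = mex({0, 1, 2, 3, 5, 6, 7, 9, 10}) = 4
G(37) = mex({0, 2, 3, 4, 6, 7, 9, 10, 11, 12}) = 1
G(38) = mex({0, 1, 3, 4, 5, 6, 7, 9, 10, 11, 12}) = 2
G(39) = mex({0, 1, 2, 4, 5, 6, 7, 9, 10, 12, 14}) = 3
G(40) = mex({0, 2, 3, 4, 6, 7, 11, 12, 14}) = 1
G(41) = mex({0, 1, 2, 3, 5, 6, 7, 9, 10, 11, 12}) = 4
G(42) = mex({0, 1, 2, 3, 4, 5, 6, 9, 10}) = 7
G(43) = mex({0, 1, 3, 4, 5, 7, 9, 10, 12, 15}) = 2
G(44) = mex({0, 2, 3, 4, 5, 6, 7, 9, 10, 12, 15}) = 1
G(45) = mex({0, 1, 2, 3, 4, 5, 6, 7, 9, 10, 12, 14}) = 8
G(46) = mex({0, 1, 3, 4, 5, 7, 8, 11, 12, 14}) = 2
G(47) = mex({0, 1, 2, 3, 4, 5, 6, 8, 9, 10, 11, 12}) = 7
G(48) = mex({0, 1, 2, 3, 5, 6, 7, 9, 10}) = 4
G(49) = mex({0, 2, 3, 4, 6, 7, 9, 10, 11, 12, 15}) = 1
G(50) = mex({0, 1, 4, 5, 6, 7, 9, 11, 12, 14, 15}) = 2
Therefore G(50) = 2.

2


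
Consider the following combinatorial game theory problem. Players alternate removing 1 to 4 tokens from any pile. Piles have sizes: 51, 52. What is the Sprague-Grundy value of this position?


Subtraction set: {1, 2, 3, 4}
For this subtraction set, G(n) = n mod 5 (period = max + 1 = 5).
Pile 1 (size 51): G(51) = 51 mod 5 = 1
Pile 2 (size 52): G(52) = 52 mod 5 = 2
Total Grundy value = XOR of all: 1 XOR 2 = 3

3


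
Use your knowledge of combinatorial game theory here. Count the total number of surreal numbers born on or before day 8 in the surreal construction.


Day 0: {|} = 0 is born. Count = 1.
Day n: the number of surreal numbers born by day n is 2^(n+1) - 1.
By day 0: 2^1 - 1 = 1
By day 1: 2^2 - 1 = 3
By day 2: 2^3 - 1 = 7
By day 3: 2^4 - 1 = 15
By day 4: 2^5 - 1 = 31
By day 5: 2^6 - 1 = 63
By day 6: 2^7 - 1 = 127
By day 7: 2^8 - 1 = 255
By day 8: 2^9 - 1 = 511
By day 8: 511 surreal numbers.

511


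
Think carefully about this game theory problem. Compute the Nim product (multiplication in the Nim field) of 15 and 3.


Nim multiplication is bilinear over XOR: (u XOR v) * w = (u*w) XOR (v*w).
So we split each operand into its bit components and XOR the pairwise Nim products.
15 = 1 + 2 + 4 + 8 (as XOR of powers of 2).
3 = 1 + 2 (as XOR of powers of 2).
Using the standard Nim-product table on single bits:
  2*2 = 3,   2*4 = 8,   2*8 = 12,
  4*4 = 6,   4*8 = 11,  8*8 = 13,
and  1*x = x (identity), k*l = l*k (commutative).
Pairwise Nim products:
  1 * 1 = 1
  1 * 2 = 2
  2 * 1 = 2
  2 * 2 = 3
  4 * 1 = 4
  4 * 2 = 8
  8 * 1 = 8
  8 * 2 = 12
XOR them: 1 XOR 2 XOR 2 XOR 3 XOR 4 XOR 8 XOR 8 XOR 12 = 10.
Result: 15 * 3 = 10 (in Nim).

10


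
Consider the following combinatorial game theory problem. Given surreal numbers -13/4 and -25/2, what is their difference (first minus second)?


x = -13/4, y = -25/2
Converting to common denominator: 4
x = -13/4, y = -50/4
x - y = -13/4 - -25/2 = 37/4

37/4


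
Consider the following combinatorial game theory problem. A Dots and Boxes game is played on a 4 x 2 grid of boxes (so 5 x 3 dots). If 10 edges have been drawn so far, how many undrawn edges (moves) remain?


Grid: 4 x 2 boxes, i.e. 5 rows and 3 columns of dots.
Horizontal edges: (rows + 1) * cols = 5 * 2 = 10
Vertical edges: rows * (cols + 1) = 4 * 3 = 12
Total edges: 10 + 12 = 22
Edges drawn: 10
Remaining: 22 - 10 = 12

12


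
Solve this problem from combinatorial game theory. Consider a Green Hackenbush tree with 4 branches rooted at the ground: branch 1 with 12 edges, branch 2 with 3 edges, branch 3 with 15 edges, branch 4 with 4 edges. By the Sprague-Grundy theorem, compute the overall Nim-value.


The tree has 4 branches from the ground vertex.
In Green Hackenbush, the Nim-value of a simple path of length k is k.
Branch 1: length 12, Nim-value = 12
Branch 2: length 3, Nim-value = 3
Branch 3: length 15, Nim-value = 15
Branch 4: length 4, Nim-value = 4
Total Nim-value = XOR of all branch values:
0 XOR 12 = 12
12 XOR 3 = 15
15 XOR 15 = 0
0 XOR 4 = 4
Nim-value of the tree = 4

4


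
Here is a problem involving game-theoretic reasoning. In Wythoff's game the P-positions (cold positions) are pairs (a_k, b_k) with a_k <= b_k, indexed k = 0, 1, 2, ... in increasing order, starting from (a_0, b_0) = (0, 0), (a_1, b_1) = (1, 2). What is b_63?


By Wythoff's theorem, a_k = floor(k * phi) and b_k = floor(k * phi^2) = a_k + k, where phi = (1 + sqrt(5))/2 is the golden ratio.
phi = (1 + sqrt(5))/2 = 1.618034
phi^2 = phi + 1 = 2.618034
k = 63
k * phi^2 = 63 * 2.618034 = 164.936141
b_63 = floor(k * phi^2) = 164 (check: a_63 + k = 101 + 63 = 164)

164


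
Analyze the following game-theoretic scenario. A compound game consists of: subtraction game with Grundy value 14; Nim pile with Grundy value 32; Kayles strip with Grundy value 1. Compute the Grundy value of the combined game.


By the Sprague-Grundy theorem, the Grundy value of a sum of games is the XOR of individual Grundy values.
subtraction game: Grundy value = 14. Running XOR: 0 XOR 14 = 14
Nim pile: Grundy value = 32. Running XOR: 14 XOR 32 = 46
Kayles strip: Grundy value = 1. Running XOR: 46 XOR 1 = 47
The combined Grundy value is 47.

47


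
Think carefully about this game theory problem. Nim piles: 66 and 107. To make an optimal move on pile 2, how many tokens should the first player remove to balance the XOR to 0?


Piles: 66 and 107
Current XOR: 66 XOR 107 = 41 (non-zero, so this is an N-position).
To make the XOR zero, we need to find a move that balances the piles.
For pile 2 (size 107): target = 107 XOR 41 = 66
We reduce pile 2 from 107 to 66.
Tokens removed: 107 - 66 = 41
Verification: 66 XOR 66 = 0

41


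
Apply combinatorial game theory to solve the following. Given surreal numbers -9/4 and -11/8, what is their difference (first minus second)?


x = -9/4, y = -11/8
Converting to common denominator: 8
x = -18/8, y = -11/8
x - y = -9/4 - -11/8 = -7/8

-7/8


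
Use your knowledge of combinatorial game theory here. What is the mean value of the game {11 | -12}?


Game = {11 | -12}, a switch {a | b} with numbers a > b.
Its thermograph has left wall a - t and right wall b + t, which meet at t = (a - b)/2, where both equal (a + b)/2. So the mast (mean value) is at (a + b)/2.
Mean = (11 + (-12))/2 = -1/2 = -1/2

-1/2


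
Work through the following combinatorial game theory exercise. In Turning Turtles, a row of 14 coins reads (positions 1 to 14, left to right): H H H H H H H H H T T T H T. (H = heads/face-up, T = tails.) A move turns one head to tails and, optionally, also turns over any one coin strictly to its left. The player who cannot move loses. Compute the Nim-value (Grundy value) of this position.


Coins: H H H H H H H H H T T T H T
Key fact: a single head at position k behaves exactly like a Nim heap of size k (turning it to T and optionally flipping a coin at j < k corresponds to moving the heap from k to j, or to 0), and heads combine as a disjunctive sum (two heads at the same place would cancel, matching j XOR j = 0). So the Nim-value is the XOR of the 1-indexed positions of the heads.
Face-up positions (1-indexed): [1, 2, 3, 4, 5, 6, 7, 8, 9, 13]
XOR 0 with 1: 0 XOR 1 = 1
XOR 1 with 2: 1 XOR 2 = 3
XOR 3 with 3: 3 XOR 3 = 0
XOR 0 with 4: 0 XOR 4 = 4
XOR 4 with 5: 4 XOR 5 = 1
XOR 1 with 6: 1 XOR 6 = 7
XOR 7 with 7: 7 XOR 7 = 0
XOR 0 with 8: 0 XOR 8 = 8
XOR 8 with 9: 8 XOR 9 = 1
XOR 1 with 13: 1 XOR 13 = 12
Nim-value = 12

12


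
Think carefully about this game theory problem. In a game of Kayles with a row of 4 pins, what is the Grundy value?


Kayles: a move removes 1 or 2 adjacent pins from a contiguous row.
Removing pins from a row of k leaves two independent rows (a, b) with a + b = k - 1 (one pin) or a + b = k - 2 (two pins); an end removal gives a = 0.
By Sprague-Grundy, G(k) = mex{ G(a) XOR G(b) } over all these splits. G(0) = 0.
G(1): splits (0,0):0^0=0 -> mex({0}) = 1
G(2): splits (0,1):0^1=1 (0,0):0^0=0 -> mex({0, 1}) = 2
G(3): splits (0,2):0^2=2 (1,1):1^1=0 (0,1):0^1=1 -> mex({0, 1, 2}) = 3
G(4): splits (0,3):0^3=3 (1,2):1^2=3 (0,2):0^2=2 (1,1):1^1=0 -> mex({0, 2, 3}) = 1
Therefore G(4) = 1.

1


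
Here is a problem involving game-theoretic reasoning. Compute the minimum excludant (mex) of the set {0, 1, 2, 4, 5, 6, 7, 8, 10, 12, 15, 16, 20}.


Set = {0, 1, 2, 4, 5, 6, 7, 8, 10, 12, 15, 16, 20}
0 is in the set.
1 is in the set.
2 is in the set.
3 is NOT in the set. This is the mex.
mex = 3

3


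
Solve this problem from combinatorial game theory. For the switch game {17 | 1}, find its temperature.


The game is {17 | 1}, a switch {a | b} with numbers a > b.
Cooling {a | b} by t gives {a - t | b + t}, which stops being hot when a - t = b + t, i.e. at t = (a - b)/2. So the temperature of a switch is (a - b)/2.
Temperature = (Left option - Right option) / 2
= (17 - (1)) / 2
= 16 / 2
= 8

8


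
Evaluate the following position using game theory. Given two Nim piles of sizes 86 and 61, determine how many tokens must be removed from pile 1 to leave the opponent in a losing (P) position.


Piles: 86 and 61
Current XOR: 86 XOR 61 = 107 (non-zero, so this is an N-position).
To make the XOR zero, we need to find a move that balances the piles.
For pile 1 (size 86): target = 86 XOR 107 = 61
We reduce pile 1 from 86 to 61.
Tokens removed: 86 - 61 = 25
Verification: 61 XOR 61 = 0

25


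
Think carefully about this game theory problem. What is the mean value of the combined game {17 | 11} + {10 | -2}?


G1 = {17 | 11}, G2 = {10 | -2}
Each is a switch {a | b} with numbers a > b; its mean value is (a + b)/2, and mean value is additive over game sums: m(G1 + G2) = m(G1) + m(G2).
Mean of G1 = (17 + (11))/2 = 28/2 = 14
Mean of G2 = (10 + (-2))/2 = 8/2 = 4
Mean of G1 + G2 = 14 + 4 = 18

18


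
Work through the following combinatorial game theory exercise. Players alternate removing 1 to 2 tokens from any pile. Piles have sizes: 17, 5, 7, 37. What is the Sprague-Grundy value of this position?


Subtraction set: {1, 2}
For this subtraction set, G(n) = n mod 3 (period = max + 1 = 3).
Pile 1 (size 17): G(17) = 17 mod 3 = 2
Pile 2 (size 5): G(5) = 5 mod 3 = 2
Pile 3 (size 7): G(7) = 7 mod 3 = 1
Pile 4 (size 37): G(37) = 37 mod 3 = 1
Total Grundy value = XOR of all: 2 XOR 2 XOR 1 XOR 1 = 0

0


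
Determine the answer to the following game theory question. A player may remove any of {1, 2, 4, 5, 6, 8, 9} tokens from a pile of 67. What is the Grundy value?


The subtraction set is S = {1, 2, 4, 5, 6, 8, 9}.
G(k) = mex{ G(k - s) : s in S, s <= k }. We compute iteratively: G(0) = 0.
G(1) = mex({0}) = 1
G(2) = mex({0, 1}) = 2
G(3) = mex({1, 2}) = 0
G(4) = mex({0, 2}) = 1
G(5) = mex({0, 1}) = 2
G(6) = mex({0, 1, 2}) = 3
G(7) = mex({0, 1, 2, 3}) = 4
G(8) = mex({0, 1, 2, 3, 4}) = 5
G(9) = mex({0, 1, 2, 4, 5}) = 3
G(10) = mex({1, 2, 3, 5}) = 0
G(11) = mex({0, 2, 3, 4}) = 1
G(12) = mex({0, 1, 3, 4, 5}) = 2
G(13) = mex({1, 2, 3, 4, 5}) = 0
G(14) = mex({0, 2, 3, 5}) = 1
G(15) = mex({0, 1, 3, 4}) = 2
G(16) = mex({0, 1, 2, 4, 5}) = 3
G(17) = mex({0, 1, 2, 3, 5}) = 4
G(18) = mex({0, 1, 2, 3, 4}) = 5
Observe that G(10)..G(18) = 0, 1, 2, 0, 1, 2, 3, 4, 5 repeats G(0)..G(8) = 0, 1, 2, 0, 1, 2, 3, 4, 5.
For k >= max(S) = 9, G(k) is determined by the previous 9 values G(k-9)..G(k-1); a window of 9 consecutive values has recurred shifted by 10, so by induction G(k + 10) = G(k) for all k >= 0: the sequence is periodic from the start with period 10.
One period: G(0..9) = 0, 1, 2, 0, 1, 2, 3, 4, 5, 3.
67 mod 10 = 7, so G(67) = G(7) = 4.

4


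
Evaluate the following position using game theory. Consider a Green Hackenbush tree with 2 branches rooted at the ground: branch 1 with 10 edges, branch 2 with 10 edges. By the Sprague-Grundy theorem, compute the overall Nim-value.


The tree has 2 branches from the ground vertex.
In Green Hackenbush, the Nim-value of a simple path of length k is k.
Branch 1: length 10, Nim-value = 10
Branch 2: length 10, Nim-value = 10
Total Nim-value = XOR of all branch values:
0 XOR 10 = 10
10 XOR 10 = 0
Nim-value of the tree = 0

0


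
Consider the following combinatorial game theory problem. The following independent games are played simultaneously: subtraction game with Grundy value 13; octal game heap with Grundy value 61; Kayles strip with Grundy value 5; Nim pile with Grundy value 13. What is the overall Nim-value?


By the Sprague-Grundy theorem, the Grundy value of a sum of games is the XOR of individual Grundy values.
subtraction game: Grundy value = 13. Running XOR: 0 XOR 13 = 13
octal game heap: Grundy value = 61. Running XOR: 13 XOR 61 = 48
Kayles strip: Grundy value = 5. Running XOR: 48 XOR 5 = 53
Nim pile: Grundy value = 13. Running XOR: 53 XOR 13 = 56
The combined Grundy value is 56.

56
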